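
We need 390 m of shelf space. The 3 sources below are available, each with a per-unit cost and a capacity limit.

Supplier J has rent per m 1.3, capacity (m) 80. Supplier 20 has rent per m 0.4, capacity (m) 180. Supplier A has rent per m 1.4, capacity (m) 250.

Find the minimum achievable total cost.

Fill from the cheapest source first.
Supplier 20 (0.4): use full 180 — 210 m to go.
Supplier J (1.3): use full 80 — 130 m to go.
Supplier A (1.4): take the remaining 130 — done.
Cost = 180×0.4 + 80×1.3 + 130×1.4 = 358.

358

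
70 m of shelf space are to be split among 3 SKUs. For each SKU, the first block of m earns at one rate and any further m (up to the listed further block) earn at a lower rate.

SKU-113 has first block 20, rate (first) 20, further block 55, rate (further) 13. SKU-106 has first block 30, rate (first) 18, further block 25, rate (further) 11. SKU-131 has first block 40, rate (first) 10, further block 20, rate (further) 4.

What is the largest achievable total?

Order all 6 blocks by rate: SKU-113/T1 20 > SKU-106/T1 18 > SKU-113/T2 13 > SKU-106/T2 11 > SKU-131/T1 10 > SKU-131/T2 4.
Fill SKU-113 T1 block (20 at 20) → 50 left.
SKU-106 T1 at 18: fill all 30 → 20 left.
20 remain; put them into SKU-113 T2 at 13.
Total = 20×20 + 18×30 + 13×20 = 1200.

1200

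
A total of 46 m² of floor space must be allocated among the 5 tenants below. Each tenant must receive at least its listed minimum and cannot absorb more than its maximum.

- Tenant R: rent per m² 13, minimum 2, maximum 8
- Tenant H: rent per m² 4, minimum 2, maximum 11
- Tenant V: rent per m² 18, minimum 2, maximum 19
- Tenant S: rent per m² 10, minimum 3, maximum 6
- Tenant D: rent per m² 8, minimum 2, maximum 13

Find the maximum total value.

Meeting every minimum uses 2+2+2+3+2 = 11 m², leaving 35.
Order the tenants by rent per m²: Tenant V 18 > Tenant R 13 > Tenant S 10 > Tenant D 8 > Tenant H 4.
Tenant V: +17 to 19 (cap) → 18 left.
Give Tenant R 6 more to hit its cap of 8 → 12 left.
Give Tenant S 3 more to hit its cap of 6 → 9 left.
Tenant D: +9 (room for 11) → 11. Pool exhausted.
Total = 13×8 + 4×2 + 18×19 + 10×6 + 8×11 = 602.

602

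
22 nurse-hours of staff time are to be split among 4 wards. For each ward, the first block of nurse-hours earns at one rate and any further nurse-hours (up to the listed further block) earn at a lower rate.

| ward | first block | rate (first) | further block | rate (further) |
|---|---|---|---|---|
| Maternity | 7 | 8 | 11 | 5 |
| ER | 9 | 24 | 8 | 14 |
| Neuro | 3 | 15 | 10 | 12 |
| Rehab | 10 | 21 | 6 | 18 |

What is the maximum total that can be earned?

Order all 8 blocks by rate: ER/first 24 > Rehab/first 21 > Rehab/second 18 > Neuro/first 15 > ER/second 14 > Neuro/second 12 > Maternity/first 8 > Maternity/second 5.
Fill ER first block (9 at 24) ; 13 left.
Fill Rehab first block (10 at 21) ; 3 left.
3 remain; put them into Rehab second at 18.
Total = 24×9 + 21×10 + 18×3 = 480.

480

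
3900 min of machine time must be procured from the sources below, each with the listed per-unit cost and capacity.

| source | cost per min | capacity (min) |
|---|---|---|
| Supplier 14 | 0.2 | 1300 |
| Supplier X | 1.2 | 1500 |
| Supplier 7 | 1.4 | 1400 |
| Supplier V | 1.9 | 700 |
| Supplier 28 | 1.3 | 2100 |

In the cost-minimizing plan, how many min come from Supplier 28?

1100

Cheapest first:
Supplier 14 at 0.2: take all 1300 min ; 2600 still needed.
Supplier X at 1.2: take all 1500 min ; 1100 still needed.
Supplier 28 (1.3): take the remaining 1100 ; done.
Supplier 7, Supplier V: unused.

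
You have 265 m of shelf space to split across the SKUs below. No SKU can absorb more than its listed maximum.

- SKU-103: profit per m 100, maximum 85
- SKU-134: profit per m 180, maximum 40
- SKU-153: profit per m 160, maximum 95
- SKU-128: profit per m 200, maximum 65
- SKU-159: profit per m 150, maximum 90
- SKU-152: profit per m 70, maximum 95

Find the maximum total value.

45150

Rank by profit per m: SKU-128 200 > SKU-134 180 > SKU-153 160 > SKU-159 150 > SKU-103 100 > SKU-152 70.
Give SKU-128 65 to hit its cap of 65 ; 200 left.
SKU-134: +40 to 40 (cap) ; 160 left.
SKU-153: +95 to 95 (cap) ; 65 left.
Only 65 left; SKU-159 takes them to reach 65.
Total = 180×40 + 160×95 + 200×65 + 150×65 = 45150.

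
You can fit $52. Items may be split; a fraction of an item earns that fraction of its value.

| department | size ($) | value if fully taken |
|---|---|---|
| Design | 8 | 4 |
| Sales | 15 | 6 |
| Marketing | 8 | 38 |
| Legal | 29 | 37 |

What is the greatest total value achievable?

81.8

Sort by value density: Marketing 38/8≈4.75, Legal 37/29≈1.28, Design 4/8≈0.5, Sales 6/15≈0.4.
Take all of Marketing (8 $, value 38) — 44 $ left.
Take all of Legal (29 $, value 37) — 15 $ left.
All 8 $ of Design fit (value 4) — 7 remain.
Only 7 $ remain; take 7/15 of Sales for value 6×7/15 = 2.8.
Total value = 81.8.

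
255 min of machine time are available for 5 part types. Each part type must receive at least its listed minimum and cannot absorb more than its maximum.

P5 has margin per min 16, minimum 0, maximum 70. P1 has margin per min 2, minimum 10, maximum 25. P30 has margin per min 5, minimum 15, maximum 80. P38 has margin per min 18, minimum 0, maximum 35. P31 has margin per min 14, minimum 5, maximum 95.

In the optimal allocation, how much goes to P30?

45

Meeting every minimum uses 0+10+15+0+5 = 30 min, leaving 225.
Order the part types by margin per min: P38 18 > P5 16 > P31 14 > P30 5 > P1 2.
P38 takes 35 more to reach its cap of 35 → 190 left.
P5: +70 to 70 (cap) → 120 left.
P31 takes 90 more to reach its cap of 95 → 30 left.
P30: +30 (room for 65) → 45. Pool exhausted.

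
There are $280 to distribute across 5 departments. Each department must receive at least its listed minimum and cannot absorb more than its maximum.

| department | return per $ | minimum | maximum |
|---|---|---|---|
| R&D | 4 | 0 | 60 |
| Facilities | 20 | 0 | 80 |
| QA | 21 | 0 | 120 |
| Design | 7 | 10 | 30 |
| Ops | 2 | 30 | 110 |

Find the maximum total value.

4470

Meeting every minimum uses 0+0+0+10+30 = 40 $, leaving 240.
Highest return per $ first: QA 21 > Facilities 20 > Design 7 > R&D 4 > Ops 2.
QA: +120 to 120 (cap) ; 120 left.
Facilities takes 80 more to reach its cap of 80 ; 40 left.
Design takes 20 more to reach its cap of 30 ; 20 left.
R&D has room for 60 more but only 20 remain, so it gets 20.
Total = 4×20 + 20×80 + 21×120 + 7×30 + 2×30 = 4470.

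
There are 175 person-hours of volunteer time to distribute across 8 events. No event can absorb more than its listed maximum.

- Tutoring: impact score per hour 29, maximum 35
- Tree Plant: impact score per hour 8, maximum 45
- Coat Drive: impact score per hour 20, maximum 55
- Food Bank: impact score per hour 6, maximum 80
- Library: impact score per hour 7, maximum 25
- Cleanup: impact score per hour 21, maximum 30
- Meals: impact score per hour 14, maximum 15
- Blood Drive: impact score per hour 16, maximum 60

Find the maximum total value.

3625

Highest impact score per hour first: Tutoring 29 > Cleanup 21 > Coat Drive 20 > Blood Drive 16 > Meals 14 > Tree Plant 8 > Library 7 > Food Bank 6.
Tutoring: +35 to 35 (cap) ; 140 left.
Give Cleanup 30 to hit its cap of 30 ; 110 left.
Coat Drive takes 55 to reach its cap of 55 ; 55 left.
Only 55 left; Blood Drive takes them to reach 55.
Total = 29×35 + 20×55 + 21×30 + 16×55 = 3625.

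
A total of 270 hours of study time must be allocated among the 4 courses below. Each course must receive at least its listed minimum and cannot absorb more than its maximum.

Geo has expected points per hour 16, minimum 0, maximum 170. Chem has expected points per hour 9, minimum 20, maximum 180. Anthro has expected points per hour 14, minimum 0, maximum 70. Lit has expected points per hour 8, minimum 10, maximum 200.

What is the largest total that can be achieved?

Meeting every minimum uses 0+20+0+10 = 30 hours, leaving 240.
Rank by expected points per hour: Geo 16 > Anthro 14 > Chem 9 > Lit 8.
Give Geo 170 more to hit its cap of 170 — 70 left.
Anthro takes 70 more to reach its cap of 70 — 0 left.
Total = 16×170 + 9×20 + 14×70 + 8×10 = 3960.

3960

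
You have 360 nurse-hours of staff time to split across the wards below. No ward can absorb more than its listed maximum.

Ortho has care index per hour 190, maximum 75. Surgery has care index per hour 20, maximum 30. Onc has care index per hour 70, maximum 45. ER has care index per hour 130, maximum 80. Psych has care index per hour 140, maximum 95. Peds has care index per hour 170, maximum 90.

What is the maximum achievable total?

Rank by care index per hour: Ortho 190 > Peds 170 > Psych 140 > ER 130 > Onc 70 > Surgery 20.
Give Ortho 75 to hit its cap of 75 — 285 left.
Peds takes 90 to reach its cap of 90 — 195 left.
Psych takes 95 to reach its cap of 95 — 100 left.
ER: +80 to 80 (cap) — 20 left.
Onc: +20 (room for 45) → 20. Pool exhausted.
Total = 190×75 + 70×20 + 130×80 + 140×95 + 170×90 = 54650.

54650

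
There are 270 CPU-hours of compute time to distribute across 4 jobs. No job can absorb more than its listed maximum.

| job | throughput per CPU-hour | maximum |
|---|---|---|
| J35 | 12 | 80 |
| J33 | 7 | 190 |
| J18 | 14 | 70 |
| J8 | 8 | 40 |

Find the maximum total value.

2820

Rank by throughput per CPU-hour: J18 14 > J35 12 > J8 8 > J33 7.
J18: +70 to 70 (cap) — 200 left.
J35 takes 80 to reach its cap of 80 — 120 left.
J8 takes 40 to reach its cap of 40 — 80 left.
Only 80 left; J33 takes them to reach 80.
Total = 12×80 + 7×80 + 14×70 + 8×40 = 2820.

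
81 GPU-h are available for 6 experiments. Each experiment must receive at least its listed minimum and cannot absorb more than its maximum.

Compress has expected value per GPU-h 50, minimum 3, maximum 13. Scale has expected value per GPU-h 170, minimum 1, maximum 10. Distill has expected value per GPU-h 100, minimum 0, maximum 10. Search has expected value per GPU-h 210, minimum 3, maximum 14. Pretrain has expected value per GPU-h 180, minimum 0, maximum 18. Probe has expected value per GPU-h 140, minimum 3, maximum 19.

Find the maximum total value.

12040

Meeting every minimum uses 3+1+0+3+0+3 = 10 GPU-h, leaving 71.
Highest expected value per GPU-h first: Search 210 > Pretrain 180 > Scale 170 > Probe 140 > Distill 100 > Compress 50.
Search takes 11 more to reach its cap of 14 → 60 left.
Give Pretrain 18 more to hit its cap of 18 → 42 left.
Scale: +9 to 10 (cap) → 33 left.
Give Probe 16 more to hit its cap of 19 → 17 left.
Distill takes 10 more to reach its cap of 10 → 7 left.
Compress has room for 10 more but only 7 remain, so it gets 10.
Total = 50×10 + 170×10 + 100×10 + 210×14 + 180×18 + 140×19 = 12040.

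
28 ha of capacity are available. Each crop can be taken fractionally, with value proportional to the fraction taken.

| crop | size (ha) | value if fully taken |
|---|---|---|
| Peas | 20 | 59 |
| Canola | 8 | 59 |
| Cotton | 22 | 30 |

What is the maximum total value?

118

Rank by value-to-size ratio: Canola 59/8≈7.38, Peas 59/20≈2.95, Cotton 30/22≈1.36.
Take all of Canola (8 ha, value 59) — 20 ha left.
All 20 ha of Peas fit (value 59) — 0 remain.
Total value = 118.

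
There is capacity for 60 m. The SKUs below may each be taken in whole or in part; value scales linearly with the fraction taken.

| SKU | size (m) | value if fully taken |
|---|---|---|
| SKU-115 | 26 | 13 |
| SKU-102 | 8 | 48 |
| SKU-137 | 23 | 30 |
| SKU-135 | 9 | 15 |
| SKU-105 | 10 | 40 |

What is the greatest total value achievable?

138

Rank by value-to-size ratio: SKU-102 48/8≈6, SKU-105 40/10≈4, SKU-135 15/9≈1.67, SKU-137 30/23≈1.3, SKU-115 13/26≈0.5.
Take all of SKU-102 (8 m, value 48) ; 52 m left.
SKU-105: take in full, 10 m for value 40 ; 42 left.
Take all of SKU-135 (9 m, value 15) ; 33 m left.
Take all of SKU-137 (23 m, value 30) ; 10 m left.
Fill the last 10 m with part of SKU-115: 10/26 of it earns 5.
Total value = 138.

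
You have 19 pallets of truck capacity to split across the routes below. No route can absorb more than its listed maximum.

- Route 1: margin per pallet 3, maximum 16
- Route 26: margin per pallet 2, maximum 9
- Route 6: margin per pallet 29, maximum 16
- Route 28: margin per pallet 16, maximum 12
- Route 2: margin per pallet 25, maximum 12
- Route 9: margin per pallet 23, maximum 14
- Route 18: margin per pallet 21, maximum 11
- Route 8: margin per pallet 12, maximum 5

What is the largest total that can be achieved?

Rank by margin per pallet: Route 6 29 > Route 2 25 > Route 9 23 > Route 18 21 > Route 28 16 > Route 8 12 > Route 1 3 > Route 26 2.
Give Route 6 16 to hit its cap of 16 ; 3 left.
Route 2 has room for 12 but only 3 remain, so it gets 3.
Total = 29×16 + 25×3 = 539.

539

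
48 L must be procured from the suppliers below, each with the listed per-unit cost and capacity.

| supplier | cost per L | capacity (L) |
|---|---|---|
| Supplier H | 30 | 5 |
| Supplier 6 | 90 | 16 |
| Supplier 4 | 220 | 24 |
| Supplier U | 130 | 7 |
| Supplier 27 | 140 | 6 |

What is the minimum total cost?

Cheapest first:
Take 5 from Supplier H at 30 — need 43 more.
Take 16 from Supplier 6 at 90 — need 27 more.
Supplier U at 130: take all 7 L — 20 still needed.
Take 6 from Supplier 27 at 140 — need 14 more.
Take 14 from Supplier 4 at 220 to finish.
Cost = 5×30 + 16×90 + 7×130 + 6×140 + 14×220 = 6420.

6420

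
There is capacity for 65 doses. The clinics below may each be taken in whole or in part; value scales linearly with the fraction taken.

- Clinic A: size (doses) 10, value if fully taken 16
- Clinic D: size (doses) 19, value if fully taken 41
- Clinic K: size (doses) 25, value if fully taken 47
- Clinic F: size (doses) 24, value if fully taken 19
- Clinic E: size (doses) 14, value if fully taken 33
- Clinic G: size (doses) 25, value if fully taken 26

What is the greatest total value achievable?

132.2

Sort by value density: Clinic E 33/14≈2.36, Clinic D 41/19≈2.16, Clinic K 47/25≈1.88, Clinic A 16/10≈1.6, Clinic G 26/25≈1.04, Clinic F 19/24≈0.792.
All 14 doses of Clinic E fit (value 33) — 51 remain.
All 19 doses of Clinic D fit (value 41) — 32 remain.
All 25 doses of Clinic K fit (value 47) — 7 remain.
Fill the last 7 doses with part of Clinic A: 7/10 of it earns 11.2.
Total value = 132.2.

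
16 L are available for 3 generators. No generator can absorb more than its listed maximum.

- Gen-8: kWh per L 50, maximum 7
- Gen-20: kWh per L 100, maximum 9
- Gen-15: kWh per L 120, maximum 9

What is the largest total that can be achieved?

1780

Highest kWh per L first: Gen-15 120 > Gen-20 100 > Gen-8 50.
Give Gen-15 9 to hit its cap of 9 ; 7 left.
Gen-20: +7 (room for 9) → 7. Pool exhausted.
Total = 100×7 + 120×9 = 1780.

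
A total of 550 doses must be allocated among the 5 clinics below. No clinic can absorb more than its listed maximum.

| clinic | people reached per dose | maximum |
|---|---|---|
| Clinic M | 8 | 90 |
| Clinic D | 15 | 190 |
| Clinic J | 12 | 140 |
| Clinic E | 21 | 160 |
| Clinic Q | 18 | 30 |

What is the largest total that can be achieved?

8670

Highest people reached per dose first: Clinic E 21 > Clinic Q 18 > Clinic D 15 > Clinic J 12 > Clinic M 8.
Clinic E takes 160 to reach its cap of 160 ; 390 left.
Clinic Q takes 30 to reach its cap of 30 ; 360 left.
Clinic D takes 190 to reach its cap of 190 ; 170 left.
Give Clinic J 140 to hit its cap of 140 ; 30 left.
Clinic M has room for 90 but only 30 remain, so it gets 30.
Total = 8×30 + 15×190 + 12×140 + 21×160 + 18×30 = 8670.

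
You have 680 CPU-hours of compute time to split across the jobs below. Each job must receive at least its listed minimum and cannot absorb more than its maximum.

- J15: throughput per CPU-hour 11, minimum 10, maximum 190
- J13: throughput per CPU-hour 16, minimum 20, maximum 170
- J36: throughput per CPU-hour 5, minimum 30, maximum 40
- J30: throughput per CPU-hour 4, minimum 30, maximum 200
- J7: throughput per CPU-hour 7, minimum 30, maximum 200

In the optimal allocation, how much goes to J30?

Meeting every minimum uses 10+20+30+30+30 = 120 CPU-hours, leaving 560.
Rank by throughput per CPU-hour: J13 16 > J15 11 > J7 7 > J36 5 > J30 4.
J13: +150 to 170 (cap) — 410 left.
J15 takes 180 more to reach its cap of 190 — 230 left.
J7: +170 to 200 (cap) — 60 left.
J36 takes 10 more to reach its cap of 40 — 50 left.
J30 has room for 170 more but only 50 remain, so it gets 80.

80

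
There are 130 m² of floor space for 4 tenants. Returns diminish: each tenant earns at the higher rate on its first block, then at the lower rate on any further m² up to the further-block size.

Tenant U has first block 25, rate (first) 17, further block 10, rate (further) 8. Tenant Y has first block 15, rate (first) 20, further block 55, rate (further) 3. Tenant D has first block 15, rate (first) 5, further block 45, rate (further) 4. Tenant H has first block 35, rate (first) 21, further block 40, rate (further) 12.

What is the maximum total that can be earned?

Treat each block as its own option and order by rate: Tenant H/T1 21 > Tenant Y/T1 20 > Tenant U/T1 17 > Tenant H/T2 12 > Tenant U/T2 8 > Tenant D/T1 5 > Tenant D/T2 4 > Tenant Y/T2 3.
Tenant H T1 at 21: fill all 35 → 95 left.
Tenant Y/T1 (20): +15 → 80 left.
Fill Tenant U T1 block (25 at 17) → 55 left.
Tenant H T2 at 12: fill all 40 → 15 left.
Fill Tenant U T2 block (10 at 8) → 5 left.
5 remain; put them into Tenant D T1 at 5.
Total = 21×35 + 20×15 + 17×25 + 12×40 + 8×10 + 5×5 = 2045.

2045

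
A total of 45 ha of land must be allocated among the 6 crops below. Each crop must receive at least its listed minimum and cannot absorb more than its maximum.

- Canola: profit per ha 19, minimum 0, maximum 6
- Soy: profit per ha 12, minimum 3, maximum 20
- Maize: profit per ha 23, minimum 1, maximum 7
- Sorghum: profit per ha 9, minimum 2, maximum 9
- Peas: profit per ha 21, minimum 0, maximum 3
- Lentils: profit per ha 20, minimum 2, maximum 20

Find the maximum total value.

840

Meeting every minimum uses 0+3+1+2+0+2 = 8 ha, leaving 37.
Rank by profit per ha: Maize 23 > Peas 21 > Lentils 20 > Canola 19 > Soy 12 > Sorghum 9.
Give Maize 6 more to hit its cap of 7 → 31 left.
Peas: +3 to 3 (cap) → 28 left.
Give Lentils 18 more to hit its cap of 20 → 10 left.
Canola takes 6 more to reach its cap of 6 → 4 left.
Only 4 left; Soy takes them to reach 7.
Total = 19×6 + 12×7 + 23×7 + 9×2 + 21×3 + 20×20 = 840.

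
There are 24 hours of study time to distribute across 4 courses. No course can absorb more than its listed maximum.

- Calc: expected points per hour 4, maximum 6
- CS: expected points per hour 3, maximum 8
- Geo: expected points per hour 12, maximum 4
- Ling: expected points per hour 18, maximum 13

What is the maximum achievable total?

309

Rank by expected points per hour: Ling 18 > Geo 12 > Calc 4 > CS 3.
Ling takes 13 to reach its cap of 13 ; 11 left.
Geo takes 4 to reach its cap of 4 ; 7 left.
Calc takes 6 to reach its cap of 6 ; 1 left.
Only 1 left; CS takes them to reach 1.
Total = 4×6 + 3×1 + 12×4 + 18×13 = 309.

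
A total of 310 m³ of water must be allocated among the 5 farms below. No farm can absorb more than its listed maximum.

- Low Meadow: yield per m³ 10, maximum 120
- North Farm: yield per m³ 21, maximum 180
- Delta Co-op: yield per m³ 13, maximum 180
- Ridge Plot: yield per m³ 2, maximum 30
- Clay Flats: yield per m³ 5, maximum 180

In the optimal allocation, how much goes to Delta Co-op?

130

Order the farms by yield per m³: North Farm 21 > Delta Co-op 13 > Low Meadow 10 > Clay Flats 5 > Ridge Plot 2.
North Farm takes 180 to reach its cap of 180 — 130 left.
Delta Co-op: +130 (room for 180) → 130. Pool exhausted.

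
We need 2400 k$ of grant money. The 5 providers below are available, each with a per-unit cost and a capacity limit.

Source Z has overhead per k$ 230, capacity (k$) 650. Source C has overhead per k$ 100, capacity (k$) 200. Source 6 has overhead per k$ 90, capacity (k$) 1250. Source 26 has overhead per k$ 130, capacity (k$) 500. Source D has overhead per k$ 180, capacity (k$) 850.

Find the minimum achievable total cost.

278500

Use providers in increasing cost order.
Source 6 at 90: take all 1250 k$ → 1150 still needed.
Take 200 from Source C at 100 → need 950 more.
Take 500 from Source 26 at 130 → need 450 more.
Source D at 180: take 450 of its 850 → requirement met.
Source Z: unused.
Cost = 1250×90 + 200×100 + 500×130 + 450×180 = 278500.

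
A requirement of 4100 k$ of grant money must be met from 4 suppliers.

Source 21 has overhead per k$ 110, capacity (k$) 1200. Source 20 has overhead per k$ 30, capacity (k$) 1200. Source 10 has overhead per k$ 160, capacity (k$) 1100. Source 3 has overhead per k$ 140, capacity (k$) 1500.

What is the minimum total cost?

Cheapest first:
Source 20 (30): use full 1200 ; 2900 k$ to go.
Source 21 at 110: take all 1200 k$ ; 1700 still needed.
Take 1500 from Source 3 at 140 ; need 200 more.
Take 200 from Source 10 at 160 to finish.
Cost = 1200×30 + 1200×110 + 1500×140 + 200×160 = 410000.

410000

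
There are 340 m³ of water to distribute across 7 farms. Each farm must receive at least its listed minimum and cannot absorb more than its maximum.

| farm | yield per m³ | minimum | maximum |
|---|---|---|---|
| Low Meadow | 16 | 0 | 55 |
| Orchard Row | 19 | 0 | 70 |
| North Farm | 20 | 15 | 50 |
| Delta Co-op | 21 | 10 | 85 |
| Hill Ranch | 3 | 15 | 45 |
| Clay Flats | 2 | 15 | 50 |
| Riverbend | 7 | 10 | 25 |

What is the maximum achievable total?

5320

Meeting every minimum uses 0+0+15+10+15+15+10 = 65 m³, leaving 275.
Highest yield per m³ first: Delta Co-op 21 > North Farm 20 > Orchard Row 19 > Low Meadow 16 > Riverbend 7 > Hill Ranch 3 > Clay Flats 2.
Delta Co-op takes 75 more to reach its cap of 85 ; 200 left.
North Farm takes 35 more to reach its cap of 50 ; 165 left.
Orchard Row takes 70 more to reach its cap of 70 ; 95 left.
Low Meadow takes 55 more to reach its cap of 55 ; 40 left.
Give Riverbend 15 more to hit its cap of 25 ; 25 left.
Only 25 left; Hill Ranch takes them to reach 40.
Total = 16×55 + 19×70 + 20×50 + 21×85 + 3×40 + 2×15 + 7×25 = 5320.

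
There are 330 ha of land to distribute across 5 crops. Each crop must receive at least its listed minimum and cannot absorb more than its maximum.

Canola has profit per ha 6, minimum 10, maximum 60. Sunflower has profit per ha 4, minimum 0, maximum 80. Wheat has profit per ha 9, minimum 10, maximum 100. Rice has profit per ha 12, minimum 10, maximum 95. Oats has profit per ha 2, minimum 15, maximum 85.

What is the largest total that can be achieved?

Meeting every minimum uses 10+0+10+10+15 = 45 ha, leaving 285.
Order the crops by profit per ha: Rice 12 > Wheat 9 > Canola 6 > Sunflower 4 > Oats 2.
Rice takes 85 more to reach its cap of 95 — 200 left.
Wheat takes 90 more to reach its cap of 100 — 110 left.
Give Canola 50 more to hit its cap of 60 — 60 left.
Sunflower: +60 (room for 80) → 60. Pool exhausted.
Total = 6×60 + 4×60 + 9×100 + 12×95 + 2×15 = 2670.

2670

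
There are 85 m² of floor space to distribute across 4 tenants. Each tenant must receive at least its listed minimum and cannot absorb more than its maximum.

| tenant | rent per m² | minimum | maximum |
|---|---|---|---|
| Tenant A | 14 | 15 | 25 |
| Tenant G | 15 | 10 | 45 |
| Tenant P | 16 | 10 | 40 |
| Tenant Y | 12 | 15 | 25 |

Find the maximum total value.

1255

Meeting every minimum uses 15+10+10+15 = 50 m², leaving 35.
Highest rent per m² first: Tenant P 16 > Tenant G 15 > Tenant A 14 > Tenant Y 12.
Tenant P takes 30 more to reach its cap of 40 ; 5 left.
Tenant G: +5 (room for 35) → 15. Pool exhausted.
Total = 14×15 + 15×15 + 16×40 + 12×15 = 1255.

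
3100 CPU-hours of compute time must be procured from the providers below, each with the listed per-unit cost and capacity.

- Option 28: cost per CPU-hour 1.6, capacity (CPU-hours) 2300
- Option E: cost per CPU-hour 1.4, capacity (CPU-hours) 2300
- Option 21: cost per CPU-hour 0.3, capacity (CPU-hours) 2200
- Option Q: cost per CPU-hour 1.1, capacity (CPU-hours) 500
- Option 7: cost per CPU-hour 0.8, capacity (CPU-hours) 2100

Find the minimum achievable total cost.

Cheapest first:
Take 2200 from Option 21 at 0.3 → need 900 more.
Option 7 at 0.8: take 900 of its 2100 → requirement met.
Option Q, Option E, Option 28: unused.
Cost = 2200×0.3 + 900×0.8 = 1380.

1380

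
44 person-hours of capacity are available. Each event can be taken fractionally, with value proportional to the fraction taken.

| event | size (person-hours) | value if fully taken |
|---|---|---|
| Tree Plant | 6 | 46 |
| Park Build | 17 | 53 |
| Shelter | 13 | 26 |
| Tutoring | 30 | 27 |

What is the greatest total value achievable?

Best value per unit of size first: Tree Plant 46/6≈7.67, Park Build 53/17≈3.12, Shelter 26/13≈2, Tutoring 27/30≈0.9.
Take all of Tree Plant (6 person-hours, value 46) ; 38 person-hours left.
Park Build: take in full, 17 person-hours for value 53 ; 21 left.
Shelter: take in full, 13 person-hours for value 26 ; 8 left.
Fill the last 8 person-hours with part of Tutoring: 8/30 of it earns 7.2.
Total value = 132.2.

132.2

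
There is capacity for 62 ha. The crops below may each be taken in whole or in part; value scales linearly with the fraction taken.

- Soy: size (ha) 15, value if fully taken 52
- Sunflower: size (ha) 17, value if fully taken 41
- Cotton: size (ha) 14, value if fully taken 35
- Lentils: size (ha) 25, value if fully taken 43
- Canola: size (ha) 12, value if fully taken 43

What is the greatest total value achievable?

177.88

Rank by value-to-size ratio: Canola 43/12≈3.58, Soy 52/15≈3.47, Cotton 35/14≈2.5, Sunflower 41/17≈2.41, Lentils 43/25≈1.72.
Take all of Canola (12 ha, value 43) — 50 ha left.
Soy: take in full, 15 ha for value 52 — 35 left.
Take all of Cotton (14 ha, value 35) — 21 ha left.
All 17 ha of Sunflower fit (value 41) — 4 remain.
Only 4 ha remain; take 4/25 of Lentils for value 43×4/25 = 6.88.
Total value = 177.88.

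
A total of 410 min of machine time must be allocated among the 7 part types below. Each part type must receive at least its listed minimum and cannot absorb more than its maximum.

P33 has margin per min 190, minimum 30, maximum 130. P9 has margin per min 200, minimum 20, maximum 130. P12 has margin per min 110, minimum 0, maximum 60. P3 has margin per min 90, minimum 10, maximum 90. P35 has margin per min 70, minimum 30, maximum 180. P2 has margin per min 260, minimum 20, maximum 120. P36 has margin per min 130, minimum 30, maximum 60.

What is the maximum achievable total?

81200

Meeting every minimum uses 30+20+0+10+30+20+30 = 140 min, leaving 270.
Highest margin per min first: P2 260 > P9 200 > P33 190 > P36 130 > P12 110 > P3 90 > P35 70.
Give P2 100 more to hit its cap of 120 ; 170 left.
P9: +110 to 130 (cap) ; 60 left.
Only 60 left; P33 takes them to reach 90.
Total = 190×90 + 200×130 + 90×10 + 70×30 + 260×120 + 130×30 = 81200.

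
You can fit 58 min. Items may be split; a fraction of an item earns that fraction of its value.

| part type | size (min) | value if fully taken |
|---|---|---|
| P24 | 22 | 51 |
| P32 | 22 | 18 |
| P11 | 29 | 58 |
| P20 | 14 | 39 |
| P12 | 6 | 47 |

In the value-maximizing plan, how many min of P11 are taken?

Sort by value density: P12 47/6≈7.83, P20 39/14≈2.79, P24 51/22≈2.32, P11 58/29≈2, P32 18/22≈0.818.
Take all of P12 (6 min, value 47) ; 52 min left.
All 14 min of P20 fit (value 39) ; 38 remain.
All 22 min of P24 fit (value 51) ; 16 remain.
Fill the last 16 min with part of P11: 16/29 of it earns 32.

16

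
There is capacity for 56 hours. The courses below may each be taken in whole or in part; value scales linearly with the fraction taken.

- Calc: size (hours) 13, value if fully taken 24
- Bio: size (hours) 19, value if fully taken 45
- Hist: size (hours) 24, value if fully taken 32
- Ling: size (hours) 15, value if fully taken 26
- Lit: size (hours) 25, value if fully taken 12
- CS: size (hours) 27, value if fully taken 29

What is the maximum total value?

107

Sort by value density: Bio 45/19≈2.37, Calc 24/13≈1.85, Ling 26/15≈1.73, Hist 32/24≈1.33, CS 29/27≈1.07, Lit 12/25≈0.48.
All 19 hours of Bio fit (value 45) ; 37 remain.
Take all of Calc (13 hours, value 24) ; 24 hours left.
Ling: take in full, 15 hours for value 26 ; 9 left.
Only 9 hours remain; take 9/24 of Hist for value 32×9/24 = 12.
Total value = 107.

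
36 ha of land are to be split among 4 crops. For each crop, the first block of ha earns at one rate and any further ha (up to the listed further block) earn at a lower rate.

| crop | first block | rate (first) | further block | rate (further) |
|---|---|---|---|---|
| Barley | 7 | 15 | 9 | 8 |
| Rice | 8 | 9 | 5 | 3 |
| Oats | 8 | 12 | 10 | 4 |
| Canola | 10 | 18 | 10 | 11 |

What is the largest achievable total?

Order all 8 blocks by rate: Canola/tier1 18 > Barley/tier1 15 > Oats/tier1 12 > Canola/tier2 11 > Rice/tier1 9 > Barley/tier2 8 > Oats/tier2 4 > Rice/tier2 3.
Canola tier1 at 18: fill all 10 — 26 left.
Barley tier1 at 15: fill all 7 — 19 left.
Oats tier1 at 12: fill all 8 — 11 left.
Canola/tier2 (11): +10 — 1 left.
Rice tier1 at 9: only 1 left, fill 1.
Total = 18×10 + 15×7 + 12×8 + 11×10 + 9×1 = 500.

500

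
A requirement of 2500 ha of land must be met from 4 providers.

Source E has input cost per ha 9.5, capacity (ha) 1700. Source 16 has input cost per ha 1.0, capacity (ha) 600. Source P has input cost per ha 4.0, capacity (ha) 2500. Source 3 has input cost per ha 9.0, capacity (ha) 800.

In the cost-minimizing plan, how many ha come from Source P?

1900

Cheapest first:
Take 600 from Source 16 at 1.0 — need 1900 more.
Source P (4.0): take the remaining 1900 — done.
Source 3, Source E: unused.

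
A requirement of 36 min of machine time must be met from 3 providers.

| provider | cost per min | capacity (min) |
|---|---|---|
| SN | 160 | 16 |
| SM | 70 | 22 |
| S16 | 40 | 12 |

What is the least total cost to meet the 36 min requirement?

Cheapest first:
S16 (40): use full 12 → 24 min to go.
SM (70): use full 22 → 2 min to go.
SN at 160: take 2 of its 16 → requirement met.
Cost = 12×40 + 22×70 + 2×160 = 2340.

2340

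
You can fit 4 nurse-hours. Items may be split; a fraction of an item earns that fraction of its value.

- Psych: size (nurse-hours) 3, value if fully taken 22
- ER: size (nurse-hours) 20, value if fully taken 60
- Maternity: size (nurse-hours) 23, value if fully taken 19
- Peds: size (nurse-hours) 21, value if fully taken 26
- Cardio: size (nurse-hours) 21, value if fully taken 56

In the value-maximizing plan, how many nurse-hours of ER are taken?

Sort by value density: Psych 22/3≈7.33, ER 60/20≈3, Cardio 56/21≈2.67, Peds 26/21≈1.24, Maternity 19/23≈0.826.
Take all of Psych (3 nurse-hours, value 22) → 1 nurse-hours left.
Fill the last 1 nurse-hours with part of ER: 1/20 of it earns 3.

1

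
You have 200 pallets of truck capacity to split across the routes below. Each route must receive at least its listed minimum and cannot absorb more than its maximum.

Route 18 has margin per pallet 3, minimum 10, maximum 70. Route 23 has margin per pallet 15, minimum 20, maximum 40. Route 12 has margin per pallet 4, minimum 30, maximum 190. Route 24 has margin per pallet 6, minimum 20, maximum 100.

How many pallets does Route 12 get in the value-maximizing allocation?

50

Meeting every minimum uses 10+20+30+20 = 80 pallets, leaving 120.
Order the routes by margin per pallet: Route 23 15 > Route 24 6 > Route 12 4 > Route 18 3.
Route 23 takes 20 more to reach its cap of 40 ; 100 left.
Route 24 takes 80 more to reach its cap of 100 ; 20 left.
Route 12: +20 (room for 160) → 50. Pool exhausted.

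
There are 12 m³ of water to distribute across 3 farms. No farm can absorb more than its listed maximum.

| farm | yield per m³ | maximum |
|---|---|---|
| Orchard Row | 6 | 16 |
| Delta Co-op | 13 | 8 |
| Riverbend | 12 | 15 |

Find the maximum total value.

152

Highest yield per m³ first: Delta Co-op 13 > Riverbend 12 > Orchard Row 6.
Delta Co-op: +8 to 8 (cap) → 4 left.
Riverbend has room for 15 but only 4 remain, so it gets 4.
Total = 13×8 + 12×4 = 152.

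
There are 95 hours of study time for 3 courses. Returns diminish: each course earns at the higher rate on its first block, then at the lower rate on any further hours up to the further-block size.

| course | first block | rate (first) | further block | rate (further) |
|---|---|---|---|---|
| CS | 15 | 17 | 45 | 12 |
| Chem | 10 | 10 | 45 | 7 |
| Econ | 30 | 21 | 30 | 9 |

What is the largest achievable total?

1475

Rank every tier by rate: Econ/T1 21 > CS/T1 17 > CS/T2 12 > Chem/T1 10 > Econ/T2 9 > Chem/T2 7.
Econ T1 at 21: fill all 30 ; 65 left.
CS/T1 (17): +15 ; 50 left.
CS/T2 (12): +45 ; 5 left.
Chem T1 at 10: only 5 left, fill 5.
Total = 21×30 + 17×15 + 12×45 + 10×5 = 1475.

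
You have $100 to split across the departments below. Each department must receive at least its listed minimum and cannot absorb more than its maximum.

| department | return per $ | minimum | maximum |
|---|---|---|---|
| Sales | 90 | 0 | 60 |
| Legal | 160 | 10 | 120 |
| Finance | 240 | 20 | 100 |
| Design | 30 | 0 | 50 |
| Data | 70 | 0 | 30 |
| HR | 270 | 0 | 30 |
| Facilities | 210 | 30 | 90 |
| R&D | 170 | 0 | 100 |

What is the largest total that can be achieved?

23200

Meeting every minimum uses 0+10+20+0+0+0+30+0 = 60 $, leaving 40.
Highest return per $ first: HR 270 > Finance 240 > Facilities 210 > R&D 170 > Legal 160 > Sales 90 > Data 70 > Design 30.
HR: +30 to 30 (cap) — 10 left.
Only 10 left; Finance takes them to reach 30.
Total = 160×10 + 240×30 + 270×30 + 210×30 = 23200.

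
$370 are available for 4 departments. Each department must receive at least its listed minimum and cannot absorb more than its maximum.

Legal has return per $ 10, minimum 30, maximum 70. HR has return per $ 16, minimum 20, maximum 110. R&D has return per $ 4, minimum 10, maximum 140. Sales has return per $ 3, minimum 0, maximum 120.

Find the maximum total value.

3170

Meeting every minimum uses 30+20+10+0 = 60 $, leaving 310.
Rank by return per $: HR 16 > Legal 10 > R&D 4 > Sales 3.
HR: +90 to 110 (cap) ; 220 left.
Give Legal 40 more to hit its cap of 70 ; 180 left.
R&D takes 130 more to reach its cap of 140 ; 50 left.
Sales has room for 120 more but only 50 remain, so it gets 50.
Total = 10×70 + 16×110 + 4×140 + 3×50 = 3170.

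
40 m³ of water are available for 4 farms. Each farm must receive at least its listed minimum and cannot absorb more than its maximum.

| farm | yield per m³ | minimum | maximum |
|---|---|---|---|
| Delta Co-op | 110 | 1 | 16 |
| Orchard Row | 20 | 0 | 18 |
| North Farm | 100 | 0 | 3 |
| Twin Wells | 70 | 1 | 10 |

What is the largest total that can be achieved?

2980

Meeting every minimum uses 1+0+0+1 = 2 m³, leaving 38.
Highest yield per m³ first: Delta Co-op 110 > North Farm 100 > Twin Wells 70 > Orchard Row 20.
Give Delta Co-op 15 more to hit its cap of 16 → 23 left.
Give North Farm 3 more to hit its cap of 3 → 20 left.
Give Twin Wells 9 more to hit its cap of 10 → 11 left.
Only 11 left; Orchard Row takes them to reach 11.
Total = 110×16 + 20×11 + 100×3 + 70×10 = 2980.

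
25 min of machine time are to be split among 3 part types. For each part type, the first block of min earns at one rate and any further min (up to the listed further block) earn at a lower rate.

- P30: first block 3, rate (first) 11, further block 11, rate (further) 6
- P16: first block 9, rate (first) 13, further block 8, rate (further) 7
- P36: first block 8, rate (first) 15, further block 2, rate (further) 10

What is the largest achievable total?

311

Order all 6 blocks by rate: P36/tier1 15 > P16/tier1 13 > P30/tier1 11 > P36/tier2 10 > P16/tier2 7 > P30/tier2 6.
P36/tier1 (15): +8 ; 17 left.
P16/tier1 (13): +9 ; 8 left.
P30 tier1 at 11: fill all 3 ; 5 left.
Fill P36 tier2 block (2 at 10) ; 3 left.
P16 tier2 at 7: only 3 left, fill 3.
Total = 15×8 + 13×9 + 11×3 + 10×2 + 7×3 = 311.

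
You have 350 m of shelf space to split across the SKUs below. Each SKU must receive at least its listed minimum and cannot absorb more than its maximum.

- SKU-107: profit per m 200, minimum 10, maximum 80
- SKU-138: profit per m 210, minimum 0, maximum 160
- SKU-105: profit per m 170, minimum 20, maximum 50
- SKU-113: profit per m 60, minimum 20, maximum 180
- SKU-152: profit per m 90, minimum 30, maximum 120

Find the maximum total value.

62900

Meeting every minimum uses 10+0+20+20+30 = 80 m, leaving 270.
Highest profit per m first: SKU-138 210 > SKU-107 200 > SKU-105 170 > SKU-152 90 > SKU-113 60.
SKU-138: +160 to 160 (cap) ; 110 left.
Give SKU-107 70 more to hit its cap of 80 ; 40 left.
SKU-105 takes 30 more to reach its cap of 50 ; 10 left.
SKU-152 has room for 90 more but only 10 remain, so it gets 40.
Total = 200×80 + 210×160 + 170×50 + 60×20 + 90×40 = 62900.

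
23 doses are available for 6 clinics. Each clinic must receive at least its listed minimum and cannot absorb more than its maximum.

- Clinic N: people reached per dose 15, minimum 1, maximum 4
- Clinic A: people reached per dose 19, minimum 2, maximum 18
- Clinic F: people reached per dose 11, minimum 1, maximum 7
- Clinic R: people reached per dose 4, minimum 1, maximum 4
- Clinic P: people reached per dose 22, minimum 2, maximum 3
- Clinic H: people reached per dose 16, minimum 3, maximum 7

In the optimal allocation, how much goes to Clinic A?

14

Meeting every minimum uses 1+2+1+1+2+3 = 10 doses, leaving 13.
Order the clinics by people reached per dose: Clinic P 22 > Clinic A 19 > Clinic H 16 > Clinic N 15 > Clinic F 11 > Clinic R 4.
Clinic P takes 1 more to reach its cap of 3 — 12 left.
Clinic A: +12 (room for 16) → 14. Pool exhausted.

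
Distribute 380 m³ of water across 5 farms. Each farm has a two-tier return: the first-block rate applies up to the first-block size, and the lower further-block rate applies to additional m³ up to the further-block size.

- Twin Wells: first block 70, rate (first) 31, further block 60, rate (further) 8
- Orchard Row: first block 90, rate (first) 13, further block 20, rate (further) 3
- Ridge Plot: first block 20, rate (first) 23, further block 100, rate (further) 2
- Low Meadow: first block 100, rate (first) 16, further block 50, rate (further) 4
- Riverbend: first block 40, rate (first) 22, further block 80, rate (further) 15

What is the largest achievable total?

7220

Treat each block as its own option and order by rate: Twin Wells/first 31 > Ridge Plot/first 23 > Riverbend/first 22 > Low Meadow/first 16 > Riverbend/second 15 > Orchard Row/first 13 > Twin Wells/second 8 > Low Meadow/second 4 > Orchard Row/second 3 > Ridge Plot/second 2.
Fill Twin Wells first block (70 at 31) — 310 left.
Fill Ridge Plot first block (20 at 23) — 290 left.
Riverbend first at 22: fill all 40 — 250 left.
Fill Low Meadow first block (100 at 16) — 150 left.
Riverbend/second (15): +80 — 70 left.
Orchard Row first at 13: only 70 left, fill 70.
Total = 31×70 + 23×20 + 22×40 + 16×100 + 15×80 + 13×70 = 7220.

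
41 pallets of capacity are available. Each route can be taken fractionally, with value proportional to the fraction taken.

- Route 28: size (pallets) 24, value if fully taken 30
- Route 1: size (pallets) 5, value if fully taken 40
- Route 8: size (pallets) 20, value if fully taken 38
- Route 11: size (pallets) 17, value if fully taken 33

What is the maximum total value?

109.1

Sort by value density: Route 1 40/5≈8, Route 11 33/17≈1.94, Route 8 38/20≈1.9, Route 28 30/24≈1.25.
All 5 pallets of Route 1 fit (value 40) → 36 remain.
Route 11: take in full, 17 pallets for value 33 → 19 left.
Only 19 pallets remain; take 19/20 of Route 8 for value 38×19/20 = 36.1.
Total value = 109.1.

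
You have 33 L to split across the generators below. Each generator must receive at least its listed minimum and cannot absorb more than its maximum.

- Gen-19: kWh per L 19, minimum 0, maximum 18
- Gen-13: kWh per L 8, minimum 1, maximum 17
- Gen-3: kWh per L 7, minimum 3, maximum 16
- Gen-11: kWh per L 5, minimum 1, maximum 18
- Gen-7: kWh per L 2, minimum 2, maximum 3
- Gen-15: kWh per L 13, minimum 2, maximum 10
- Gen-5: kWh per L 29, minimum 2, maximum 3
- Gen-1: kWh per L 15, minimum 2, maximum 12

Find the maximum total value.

538

Meeting every minimum uses 0+1+3+1+2+2+2+2 = 13 L, leaving 20.
Highest kWh per L first: Gen-5 29 > Gen-19 19 > Gen-1 15 > Gen-15 13 > Gen-13 8 > Gen-3 7 > Gen-11 5 > Gen-7 2.
Give Gen-5 1 more to hit its cap of 3 — 19 left.
Gen-19: +18 to 18 (cap) — 1 left.
Gen-1 has room for 10 more but only 1 remain, so it gets 3.
Total = 19×18 + 8×1 + 7×3 + 5×1 + 2×2 + 13×2 + 29×3 + 15×3 = 538.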